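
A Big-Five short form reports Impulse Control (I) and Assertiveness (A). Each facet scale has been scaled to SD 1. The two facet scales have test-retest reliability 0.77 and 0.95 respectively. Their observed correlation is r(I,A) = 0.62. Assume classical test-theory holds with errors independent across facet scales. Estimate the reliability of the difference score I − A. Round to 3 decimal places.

0.632

Var(I−A) = 1 + 1 − 2·0.62 = 2 − 1.24 = 0.76.
Because errors are independent across components, Cov(Tᵢ,Tⱼ) = Cov(Xᵢ,Xⱼ); the off-diagonal part of the true-score variance is the same as above.
True-score variance = [0.77 + 0.95] − 1.24 = 1.72 − 1.24 = 0.48.
Reliability = 0.48 / 0.76 = 0.632.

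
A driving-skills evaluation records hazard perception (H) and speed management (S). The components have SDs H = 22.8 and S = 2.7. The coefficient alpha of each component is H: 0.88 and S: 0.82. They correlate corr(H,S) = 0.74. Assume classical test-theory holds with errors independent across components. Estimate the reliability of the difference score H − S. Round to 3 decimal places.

0.854

Var(H−S) = 22.8² + 2.7² − 2·22.8·2.7·0.74 = 527.13 − 91.1088 = 436.021.
With uncorrelated errors the cross-covariances are all true-score covariance, so they carry over unchanged; only the diagonal terms shrink to ρᵢσᵢ².
True-score variance = [22.8²·0.88 + 2.7²·0.82] − 91.1088 = 463.437 − 91.1088 = 372.328.
Reliability = 372.328 / 436.021 = 0.854.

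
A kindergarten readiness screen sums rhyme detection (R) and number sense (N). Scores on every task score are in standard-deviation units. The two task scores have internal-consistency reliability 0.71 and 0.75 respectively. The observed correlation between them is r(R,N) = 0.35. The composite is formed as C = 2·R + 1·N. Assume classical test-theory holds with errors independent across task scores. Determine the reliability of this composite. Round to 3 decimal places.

0.780

Var(C) = 2² + 1 + 2·[2·0.35] = 5 + 1.4 = 6.4.
Under uncorrelated errors the observed covariances equal the true-score covariances, so only the own-variance terms attenuate.
True-score variance = [2²·0.71 + 0.75] + 1.4 = 3.59 + 1.4 = 4.99.
Reliability = 4.99 / 6.4 = 0.780.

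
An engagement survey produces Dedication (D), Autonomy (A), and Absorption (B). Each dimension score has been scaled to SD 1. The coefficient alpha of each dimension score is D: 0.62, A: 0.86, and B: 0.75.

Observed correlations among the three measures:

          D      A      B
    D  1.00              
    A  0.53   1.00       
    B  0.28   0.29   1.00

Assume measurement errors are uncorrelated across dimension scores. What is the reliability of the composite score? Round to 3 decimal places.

Var(D+A+B) = 3 + 2·[0.53 + 0.28 + 0.29] = 3 + 2.2 = 5.2.
With uncorrelated errors the cross-covariances are all true-score covariance, so they carry over unchanged; only the diagonal terms shrink to ρᵢσᵢ².
True-score variance = [0.62 + 0.86 + 0.75] + 2.2 = 2.23 + 2.2 = 4.43.
Reliability = 4.43 / 5.2 = 0.852.

0.852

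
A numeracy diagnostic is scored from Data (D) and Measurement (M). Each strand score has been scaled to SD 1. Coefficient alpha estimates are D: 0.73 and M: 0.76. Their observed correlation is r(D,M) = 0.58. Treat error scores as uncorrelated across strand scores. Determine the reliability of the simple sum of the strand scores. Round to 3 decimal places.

0.839

Var(D+M) = 2 + 2·[0.58] = 2 + 1.16 = 3.16.
Because errors are independent across components, Cov(Tᵢ,Tⱼ) = Cov(Xᵢ,Xⱼ); the off-diagonal part of the true-score variance is the same as above.
True-score variance = [0.73 + 0.76] + 1.16 = 1.49 + 1.16 = 2.65.
Reliability = 2.65 / 3.16 = 0.839.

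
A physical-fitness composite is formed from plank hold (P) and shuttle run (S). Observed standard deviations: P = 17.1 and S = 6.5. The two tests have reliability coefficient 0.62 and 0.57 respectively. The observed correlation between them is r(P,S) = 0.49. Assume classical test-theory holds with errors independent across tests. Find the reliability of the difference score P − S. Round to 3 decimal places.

0.427

Var(P−S) = 17.1² + 6.5² − 2·17.1·6.5·0.49 = 334.66 − 108.927 = 225.733.
Under uncorrelated errors the observed covariances equal the true-score covariances, so only the own-variance terms attenuate.
True-score variance = [17.1²·0.62 + 6.5²·0.57] − 108.927 = 205.377 − 108.927 = 96.4497.
Reliability = 96.4497 / 225.733 = 0.427.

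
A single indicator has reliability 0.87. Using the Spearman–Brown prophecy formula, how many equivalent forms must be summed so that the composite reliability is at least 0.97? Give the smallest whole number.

5

k ≥ ρ*(1−ρ₁)/(ρ₁(1−ρ*)) = 0.97·0.13 / (0.87·0.03) = 4.831.
Smallest integer k = 5.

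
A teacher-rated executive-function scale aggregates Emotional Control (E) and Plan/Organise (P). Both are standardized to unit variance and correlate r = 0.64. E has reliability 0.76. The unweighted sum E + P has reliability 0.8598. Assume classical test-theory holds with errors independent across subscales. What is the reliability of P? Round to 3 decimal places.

Var(E+P) = 2 + 2·0.64 = 3.280.
True-score variance = ρ_E + ρ_P + 2·0.64, so 0.8598 = (0.76 + ρ_P + 1.28) / 3.280.
ρ_P = 0.8598·3.280 − 0.76 − 1.28 = 0.780.

0.780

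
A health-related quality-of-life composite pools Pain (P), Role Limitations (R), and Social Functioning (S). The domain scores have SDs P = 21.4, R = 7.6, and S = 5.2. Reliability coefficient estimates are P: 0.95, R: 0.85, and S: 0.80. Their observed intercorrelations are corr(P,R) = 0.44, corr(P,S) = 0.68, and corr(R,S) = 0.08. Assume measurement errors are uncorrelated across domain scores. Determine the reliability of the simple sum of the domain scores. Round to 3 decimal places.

0.956

Var(P+R+S) = 21.4² + 7.6² + 5.2² + 2·[21.4·7.6·0.44 + 21.4·5.2·0.68 + 7.6·5.2·0.08] = 542.76 + 300.787 = 843.547.
Under uncorrelated errors the observed covariances equal the true-score covariances, so only the own-variance terms attenuate.
True-score variance = [21.4²·0.95 + 7.6²·0.85 + 5.2²·0.80] + 300.787 = 505.79 + 300.787 = 806.577.
Reliability = 806.577 / 843.547 = 0.956.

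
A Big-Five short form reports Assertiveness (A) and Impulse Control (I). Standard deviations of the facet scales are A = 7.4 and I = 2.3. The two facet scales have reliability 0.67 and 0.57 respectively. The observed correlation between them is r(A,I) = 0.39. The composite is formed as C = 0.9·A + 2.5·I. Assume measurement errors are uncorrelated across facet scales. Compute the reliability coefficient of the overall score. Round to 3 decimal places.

Var(C) = 0.9²·7.4² + 2.5²·2.3² + 2·[2.25·7.4·2.3·0.39] = 77.4181 + 29.8701 = 107.288.
With uncorrelated errors the cross-covariances are all true-score covariance, so they carry over unchanged; only the diagonal terms shrink to ρᵢσᵢ².
True-score variance = [0.9²·7.4²·0.67 + 2.5²·2.3²·0.57] + 29.8701 = 48.5639 + 29.8701 = 78.434.
Reliability = 78.434 / 107.288 = 0.731.

0.731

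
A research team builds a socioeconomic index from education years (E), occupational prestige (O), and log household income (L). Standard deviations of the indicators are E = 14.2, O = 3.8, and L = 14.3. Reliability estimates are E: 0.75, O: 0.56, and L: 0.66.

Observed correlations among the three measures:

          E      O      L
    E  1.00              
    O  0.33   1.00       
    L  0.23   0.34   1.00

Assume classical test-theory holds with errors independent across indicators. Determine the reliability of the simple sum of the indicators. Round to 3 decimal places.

0.785

Var(E+O+L) = 14.2² + 3.8² + 14.3² + 2·[14.2·3.8·0.33 + 14.2·14.3·0.23 + 3.8·14.3·0.34] = 420.57 + 165.972 = 586.542.
Because errors are independent across components, Cov(Tᵢ,Tⱼ) = Cov(Xᵢ,Xⱼ); the off-diagonal part of the true-score variance is the same as above.
True-score variance = [14.2²·0.75 + 3.8²·0.56 + 14.3²·0.66] + 165.972 = 294.28 + 165.972 = 460.252.
Reliability = 460.252 / 586.542 = 0.785.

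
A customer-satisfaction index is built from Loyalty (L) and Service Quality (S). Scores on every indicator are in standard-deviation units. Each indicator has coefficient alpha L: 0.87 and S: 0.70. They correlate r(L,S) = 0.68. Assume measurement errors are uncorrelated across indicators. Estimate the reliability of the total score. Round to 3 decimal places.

0.872

Var(L+S) = 2 + 2·[0.68] = 2 + 1.36 = 3.36.
Under uncorrelated errors the observed covariances equal the true-score covariances, so only the own-variance terms attenuate.
True-score variance = [0.87 + 0.70] + 1.36 = 1.57 + 1.36 = 2.93.
Reliability = 2.93 / 3.36 = 0.872.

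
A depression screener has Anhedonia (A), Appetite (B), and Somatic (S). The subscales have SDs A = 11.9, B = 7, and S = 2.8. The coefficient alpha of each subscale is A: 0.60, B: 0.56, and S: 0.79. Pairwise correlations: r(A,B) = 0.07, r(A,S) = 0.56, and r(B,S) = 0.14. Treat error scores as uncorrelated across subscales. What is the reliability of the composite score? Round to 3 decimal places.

Var(A+B+S) = 11.9² + 7² + 2.8² + 2·[11.9·7·0.07 + 11.9·2.8·0.56 + 7·2.8·0.14] = 198.45 + 54.4684 = 252.918.
Because errors are independent across components, Cov(Tᵢ,Tⱼ) = Cov(Xᵢ,Xⱼ); the off-diagonal part of the true-score variance is the same as above.
True-score variance = [11.9²·0.60 + 7²·0.56 + 2.8²·0.79] + 54.4684 = 118.6 + 54.4684 = 173.068.
Reliability = 173.068 / 252.918 = 0.684.

0.684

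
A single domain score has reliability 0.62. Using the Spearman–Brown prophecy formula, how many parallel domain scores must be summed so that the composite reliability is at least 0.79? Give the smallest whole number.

3

k ≥ ρ*(1−ρ₁)/(ρ₁(1−ρ*)) = 0.79·0.38 / (0.62·0.21) = 2.306.
Smallest integer k = 3.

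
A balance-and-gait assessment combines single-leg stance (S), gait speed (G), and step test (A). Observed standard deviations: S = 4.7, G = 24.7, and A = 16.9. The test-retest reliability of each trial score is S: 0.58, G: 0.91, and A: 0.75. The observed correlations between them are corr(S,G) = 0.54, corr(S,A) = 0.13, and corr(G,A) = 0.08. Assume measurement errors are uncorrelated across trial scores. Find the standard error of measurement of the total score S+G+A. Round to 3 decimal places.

11.644

Var(total) = 917.79 + 212.818 = 1130.61.
True-score variance = 782.202 + 212.818 = 995.019, so reliability = 0.8801.
Error variance = 1130.61 − 995.019 = 135.588; SEM = √135.588 = 11.644.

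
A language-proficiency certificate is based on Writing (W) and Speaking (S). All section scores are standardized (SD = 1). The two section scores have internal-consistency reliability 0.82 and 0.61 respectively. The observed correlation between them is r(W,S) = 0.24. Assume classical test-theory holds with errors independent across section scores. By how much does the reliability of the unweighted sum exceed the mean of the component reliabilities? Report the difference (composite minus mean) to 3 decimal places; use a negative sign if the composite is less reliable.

Var(sum) = 2 + 0.48 = 2.48; true-score variance = 1.43 + 0.48 = 1.91; composite reliability = 0.7702.
Mean component reliability = 0.7150.
Difference = 0.7702 − 0.7150 = 0.055.

0.055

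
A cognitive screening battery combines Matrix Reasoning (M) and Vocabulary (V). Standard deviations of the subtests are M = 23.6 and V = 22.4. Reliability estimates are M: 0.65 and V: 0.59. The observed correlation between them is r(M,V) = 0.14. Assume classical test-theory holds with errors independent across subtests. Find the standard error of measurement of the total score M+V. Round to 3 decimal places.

20.016

Var(total) = 1058.72 + 148.019 = 1206.74.
True-score variance = 658.062 + 148.019 = 806.082, so reliability = 0.6680.
Error variance = 1206.74 − 806.082 = 400.658; SEM = √400.658 = 20.016.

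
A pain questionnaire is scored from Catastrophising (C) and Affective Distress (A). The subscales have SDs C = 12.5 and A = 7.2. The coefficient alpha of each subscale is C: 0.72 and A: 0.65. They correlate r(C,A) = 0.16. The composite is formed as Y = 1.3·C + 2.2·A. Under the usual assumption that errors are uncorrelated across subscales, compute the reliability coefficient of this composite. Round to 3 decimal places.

0.729

Var(Y) = 1.3²·12.5² + 2.2²·7.2² + 2·[2.86·12.5·7.2·0.16] = 514.968 + 82.368 = 597.336.
Because errors are independent across components, Cov(Tᵢ,Tⱼ) = Cov(Xᵢ,Xⱼ); the off-diagonal part of the true-score variance is the same as above.
True-score variance = [1.3²·12.5²·0.72 + 2.2²·7.2²·0.65] + 82.368 = 353.214 + 82.368 = 435.582.
Reliability = 435.582 / 597.336 = 0.729.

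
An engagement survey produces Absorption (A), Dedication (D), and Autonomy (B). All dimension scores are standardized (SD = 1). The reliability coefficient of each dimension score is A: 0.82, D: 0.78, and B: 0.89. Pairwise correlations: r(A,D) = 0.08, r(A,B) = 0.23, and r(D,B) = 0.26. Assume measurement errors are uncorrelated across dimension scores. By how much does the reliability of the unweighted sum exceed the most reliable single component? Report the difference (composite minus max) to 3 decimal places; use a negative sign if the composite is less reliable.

Var(sum) = 3 + 1.14 = 4.14; true-score variance = 2.49 + 1.14 = 3.63; composite reliability = 0.8768.
Max component reliability = 0.8900.
Difference = 0.8768 − 0.8900 = -0.013.

-0.013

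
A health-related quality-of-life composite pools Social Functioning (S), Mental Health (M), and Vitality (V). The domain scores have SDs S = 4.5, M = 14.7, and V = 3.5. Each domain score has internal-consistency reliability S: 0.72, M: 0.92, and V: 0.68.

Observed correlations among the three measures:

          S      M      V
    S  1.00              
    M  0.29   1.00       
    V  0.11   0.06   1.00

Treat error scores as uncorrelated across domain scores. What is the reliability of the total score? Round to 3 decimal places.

0.909

Var(S+M+V) = 4.5² + 14.7² + 3.5² + 2·[4.5·14.7·0.29 + 4.5·3.5·0.11 + 14.7·3.5·0.06] = 248.59 + 48.006 = 296.596.
Because errors are independent across components, Cov(Tᵢ,Tⱼ) = Cov(Xᵢ,Xⱼ); the off-diagonal part of the true-score variance is the same as above.
True-score variance = [4.5²·0.72 + 14.7²·0.92 + 3.5²·0.68] + 48.006 = 221.713 + 48.006 = 269.719.
Reliability = 269.719 / 296.596 = 0.909.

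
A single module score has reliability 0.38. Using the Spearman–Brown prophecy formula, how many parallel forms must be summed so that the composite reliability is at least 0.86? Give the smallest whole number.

k ≥ ρ*(1−ρ₁)/(ρ₁(1−ρ*)) = 0.86·0.62 / (0.38·0.14) = 10.023.
Smallest integer k = 11.

11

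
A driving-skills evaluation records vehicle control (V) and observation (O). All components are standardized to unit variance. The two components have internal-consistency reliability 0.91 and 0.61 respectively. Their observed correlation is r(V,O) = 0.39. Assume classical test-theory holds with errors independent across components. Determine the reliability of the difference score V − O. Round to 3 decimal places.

0.607

Var(V−O) = 1 + 1 − 2·0.39 = 2 − 0.78 = 1.22.
Because errors are independent across components, Cov(Tᵢ,Tⱼ) = Cov(Xᵢ,Xⱼ); the off-diagonal part of the true-score variance is the same as above.
True-score variance = [0.91 + 0.61] − 0.78 = 1.52 − 0.78 = 0.74.
Reliability = 0.74 / 1.22 = 0.607.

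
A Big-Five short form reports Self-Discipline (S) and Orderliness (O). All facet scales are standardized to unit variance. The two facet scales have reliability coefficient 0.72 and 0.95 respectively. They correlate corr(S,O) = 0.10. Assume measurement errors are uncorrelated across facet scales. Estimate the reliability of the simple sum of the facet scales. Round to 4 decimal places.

Var(S+O) = 2 + 2·[0.10] = 2 + 0.2 = 2.2.
Under uncorrelated errors the observed covariances equal the true-score covariances, so only the own-variance terms attenuate.
True-score variance = [0.72 + 0.95] + 0.2 = 1.67 + 0.2 = 1.87.
Reliability = 1.87 / 2.2 = 0.8500.

0.8500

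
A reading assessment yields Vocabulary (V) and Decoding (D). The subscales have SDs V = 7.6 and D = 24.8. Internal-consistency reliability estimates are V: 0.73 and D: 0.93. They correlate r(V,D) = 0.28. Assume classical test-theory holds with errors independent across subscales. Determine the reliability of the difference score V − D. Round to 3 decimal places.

Var(V−D) = 7.6² + 24.8² − 2·7.6·24.8·0.28 = 672.8 − 105.549 = 567.251.
Because errors are independent across components, Cov(Tᵢ,Tⱼ) = Cov(Xᵢ,Xⱼ); the off-diagonal part of the true-score variance is the same as above.
True-score variance = [7.6²·0.73 + 24.8²·0.93] − 105.549 = 614.152 − 105.549 = 508.603.
Reliability = 508.603 / 567.251 = 0.897.

0.897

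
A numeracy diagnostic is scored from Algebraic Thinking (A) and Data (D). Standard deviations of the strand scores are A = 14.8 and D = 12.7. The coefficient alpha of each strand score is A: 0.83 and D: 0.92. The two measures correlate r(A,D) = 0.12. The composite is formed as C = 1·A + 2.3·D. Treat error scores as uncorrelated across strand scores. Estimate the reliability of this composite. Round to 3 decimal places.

Var(C) = 14.8² + 2.3²·12.7² + 2·[2.3·14.8·12.7·0.12] = 1072.26 + 103.754 = 1176.02.
With uncorrelated errors the cross-covariances are all true-score covariance, so they carry over unchanged; only the diagonal terms shrink to ρᵢσᵢ².
True-score variance = [14.8²·0.83 + 2.3²·12.7²·0.92] + 103.754 = 966.769 + 103.754 = 1070.52.
Reliability = 1070.52 / 1176.02 = 0.910.

0.910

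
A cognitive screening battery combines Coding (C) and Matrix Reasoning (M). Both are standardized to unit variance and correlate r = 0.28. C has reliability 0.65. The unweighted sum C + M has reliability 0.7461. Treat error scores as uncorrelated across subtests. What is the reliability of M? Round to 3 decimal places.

Var(C+M) = 2 + 2·0.28 = 2.560.
True-score variance = ρ_C + ρ_M + 2·0.28, so 0.7461 = (0.65 + ρ_M + 0.56) / 2.560.
ρ_M = 0.7461·2.560 − 0.65 − 0.56 = 0.700.

0.700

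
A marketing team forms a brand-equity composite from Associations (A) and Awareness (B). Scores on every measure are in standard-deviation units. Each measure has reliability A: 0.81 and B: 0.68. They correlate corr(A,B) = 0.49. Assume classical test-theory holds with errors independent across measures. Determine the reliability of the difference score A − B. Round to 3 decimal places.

Var(A−B) = 1 + 1 − 2·0.49 = 2 − 0.98 = 1.02.
With uncorrelated errors the cross-covariances are all true-score covariance, so they carry over unchanged; only the diagonal terms shrink to ρᵢσᵢ².
True-score variance = [0.81 + 0.68] − 0.98 = 1.49 − 0.98 = 0.51.
Reliability = 0.51 / 1.02 = 0.500.

0.500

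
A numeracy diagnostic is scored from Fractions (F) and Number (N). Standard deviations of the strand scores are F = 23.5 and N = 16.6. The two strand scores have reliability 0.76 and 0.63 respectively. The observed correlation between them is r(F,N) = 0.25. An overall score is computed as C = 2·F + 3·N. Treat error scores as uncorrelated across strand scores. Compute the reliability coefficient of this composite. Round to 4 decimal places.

0.7529

Var(C) = 2²·23.5² + 3²·16.6² + 2·[6·23.5·16.6·0.25] = 4689.04 + 1170.3 = 5859.34.
Under uncorrelated errors the observed covariances equal the true-score covariances, so only the own-variance terms attenuate.
True-score variance = [2²·23.5²·0.76 + 3²·16.6²·0.63] + 1170.3 = 3241.27 + 1170.3 = 4411.57.
Reliability = 4411.57 / 5859.34 = 0.7529.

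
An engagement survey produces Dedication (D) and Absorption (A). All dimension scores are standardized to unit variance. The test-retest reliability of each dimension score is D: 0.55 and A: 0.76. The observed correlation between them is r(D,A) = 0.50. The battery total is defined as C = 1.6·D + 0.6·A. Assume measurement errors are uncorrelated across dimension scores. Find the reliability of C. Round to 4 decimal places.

0.6808

Var(C) = 1.6² + 0.6² + 2·[0.96·0.50] = 2.92 + 0.96 = 3.88.
Under uncorrelated errors the observed covariances equal the true-score covariances, so only the own-variance terms attenuate.
True-score variance = [1.6²·0.55 + 0.6²·0.76] + 0.96 = 1.6816 + 0.96 = 2.6416.
Reliability = 2.6416 / 3.88 = 0.6808.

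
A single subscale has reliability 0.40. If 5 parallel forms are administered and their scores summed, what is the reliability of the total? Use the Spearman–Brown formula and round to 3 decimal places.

ρ_k = kρ / (1 + (k−1)ρ) = 5·0.40 / (1 + 4·0.40) = 2.000 / 2.600 = 0.769.

0.769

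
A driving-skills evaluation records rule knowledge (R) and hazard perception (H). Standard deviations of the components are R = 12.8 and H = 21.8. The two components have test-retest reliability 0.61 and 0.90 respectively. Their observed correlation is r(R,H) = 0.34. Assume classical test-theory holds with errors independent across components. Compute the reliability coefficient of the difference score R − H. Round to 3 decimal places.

0.752

Var(R−H) = 12.8² + 21.8² − 2·12.8·21.8·0.34 = 639.08 − 189.747 = 449.333.
Because errors are independent across components, Cov(Tᵢ,Tⱼ) = Cov(Xᵢ,Xⱼ); the off-diagonal part of the true-score variance is the same as above.
True-score variance = [12.8²·0.61 + 21.8²·0.90] − 189.747 = 527.658 − 189.747 = 337.911.
Reliability = 337.911 / 449.333 = 0.752.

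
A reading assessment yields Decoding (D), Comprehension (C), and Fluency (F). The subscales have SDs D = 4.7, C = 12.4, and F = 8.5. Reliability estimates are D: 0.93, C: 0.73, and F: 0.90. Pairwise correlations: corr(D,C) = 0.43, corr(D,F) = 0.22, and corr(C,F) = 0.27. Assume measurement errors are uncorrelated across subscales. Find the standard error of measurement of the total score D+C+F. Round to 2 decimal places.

7.09

Var(total) = 248.1 + 124.615 = 372.715.
True-score variance = 197.814 + 124.615 = 322.428, so reliability = 0.8651.
Error variance = 372.715 − 322.428 = 50.2865; SEM = √50.2865 = 7.09.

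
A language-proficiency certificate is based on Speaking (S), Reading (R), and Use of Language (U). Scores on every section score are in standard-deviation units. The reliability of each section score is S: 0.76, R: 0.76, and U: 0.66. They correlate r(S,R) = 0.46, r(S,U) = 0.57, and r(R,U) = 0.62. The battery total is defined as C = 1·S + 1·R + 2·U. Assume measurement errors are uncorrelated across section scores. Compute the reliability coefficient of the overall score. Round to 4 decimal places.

0.8425

Var(C) = 1 + 1 + 2² + 2·[0.46 + 2·0.57 + 2·0.62] = 6 + 5.68 = 11.68.
Because errors are independent across components, Cov(Tᵢ,Tⱼ) = Cov(Xᵢ,Xⱼ); the off-diagonal part of the true-score variance is the same as above.
True-score variance = [0.76 + 0.76 + 2²·0.66] + 5.68 = 4.16 + 5.68 = 9.84.
Reliability = 9.84 / 11.68 = 0.8425.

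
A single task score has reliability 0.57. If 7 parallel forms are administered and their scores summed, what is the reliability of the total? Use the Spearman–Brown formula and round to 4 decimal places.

0.9027

ρ_k = kρ / (1 + (k−1)ρ) = 7·0.57 / (1 + 6·0.57) = 3.990 / 4.420 = 0.9027.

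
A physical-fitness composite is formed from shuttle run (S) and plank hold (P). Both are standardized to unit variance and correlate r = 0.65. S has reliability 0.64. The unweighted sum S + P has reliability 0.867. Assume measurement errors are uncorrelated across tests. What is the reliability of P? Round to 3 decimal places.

0.921

Var(S+P) = 2 + 2·0.65 = 3.300.
True-score variance = ρ_S + ρ_P + 2·0.65, so 0.867 = (0.64 + ρ_P + 1.30) / 3.300.
ρ_P = 0.867·3.300 − 0.64 − 1.30 = 0.921.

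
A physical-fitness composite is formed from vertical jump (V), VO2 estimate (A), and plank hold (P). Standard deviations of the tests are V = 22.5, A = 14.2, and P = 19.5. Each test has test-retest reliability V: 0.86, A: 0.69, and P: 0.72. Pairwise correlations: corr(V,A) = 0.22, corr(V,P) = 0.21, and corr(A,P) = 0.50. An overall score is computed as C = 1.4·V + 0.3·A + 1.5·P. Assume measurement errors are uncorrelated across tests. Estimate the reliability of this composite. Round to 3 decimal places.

Var(C) = 1.4²·22.5² + 0.3²·14.2² + 1.5²·19.5² + 2·[0.42·22.5·14.2·0.22 + 2.1·22.5·19.5·0.21 + 0.45·14.2·19.5·0.50] = 1865.96 + 570.626 = 2436.59.
Because errors are independent across components, Cov(Tᵢ,Tⱼ) = Cov(Xᵢ,Xⱼ); the off-diagonal part of the true-score variance is the same as above.
True-score variance = [1.4²·22.5²·0.86 + 0.3²·14.2²·0.69 + 1.5²·19.5²·0.72] + 570.626 = 1481.86 + 570.626 = 2052.49.
Reliability = 2052.49 / 2436.59 = 0.842.

0.842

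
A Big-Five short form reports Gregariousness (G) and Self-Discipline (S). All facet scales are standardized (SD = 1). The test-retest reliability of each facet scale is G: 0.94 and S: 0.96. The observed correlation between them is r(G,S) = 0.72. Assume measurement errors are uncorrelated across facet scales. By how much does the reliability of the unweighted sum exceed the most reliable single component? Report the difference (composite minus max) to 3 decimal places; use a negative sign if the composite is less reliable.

Var(sum) = 2 + 1.44 = 3.44; true-score variance = 1.9 + 1.44 = 3.34; composite reliability = 0.9709.
Max component reliability = 0.9600.
Difference = 0.9709 − 0.9600 = 0.011.

0.011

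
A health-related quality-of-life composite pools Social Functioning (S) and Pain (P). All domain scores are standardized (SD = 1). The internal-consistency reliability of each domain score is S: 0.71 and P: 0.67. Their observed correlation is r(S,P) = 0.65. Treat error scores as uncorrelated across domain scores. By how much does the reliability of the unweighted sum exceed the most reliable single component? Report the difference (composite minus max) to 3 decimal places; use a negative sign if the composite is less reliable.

Var(sum) = 2 + 1.3 = 3.3; true-score variance = 1.38 + 1.3 = 2.68; composite reliability = 0.8121.
Max component reliability = 0.7100.
Difference = 0.8121 − 0.7100 = 0.102.

0.102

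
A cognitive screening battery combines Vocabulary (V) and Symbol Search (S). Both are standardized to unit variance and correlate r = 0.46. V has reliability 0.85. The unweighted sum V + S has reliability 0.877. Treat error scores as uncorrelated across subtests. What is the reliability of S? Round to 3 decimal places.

Var(V+S) = 2 + 2·0.46 = 2.920.
True-score variance = ρ_V + ρ_S + 2·0.46, so 0.877 = (0.85 + ρ_S + 0.92) / 2.920.
ρ_S = 0.877·2.920 − 0.85 − 0.92 = 0.791.

0.791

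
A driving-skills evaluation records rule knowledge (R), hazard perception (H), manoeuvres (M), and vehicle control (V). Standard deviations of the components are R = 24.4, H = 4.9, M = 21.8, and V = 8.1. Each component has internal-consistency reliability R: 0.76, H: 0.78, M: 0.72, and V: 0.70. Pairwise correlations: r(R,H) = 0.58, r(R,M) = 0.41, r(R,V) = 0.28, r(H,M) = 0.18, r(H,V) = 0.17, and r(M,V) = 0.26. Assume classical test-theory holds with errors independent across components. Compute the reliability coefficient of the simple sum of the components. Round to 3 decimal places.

Var(R+H+M+V) = 24.4² + 4.9² + 21.8² + 8.1² + 2·[24.4·4.9·0.58 + 24.4·21.8·0.41 + 24.4·8.1·0.28 + 4.9·21.8·0.18 + 4.9·8.1·0.17 + 21.8·8.1·0.26] = 1160.22 + 829.314 = 1989.53.
Because errors are independent across components, Cov(Tᵢ,Tⱼ) = Cov(Xᵢ,Xⱼ); the off-diagonal part of the true-score variance is the same as above.
True-score variance = [24.4²·0.76 + 4.9²·0.78 + 21.8²·0.72 + 8.1²·0.70] + 829.314 = 859.301 + 829.314 = 1688.61.
Reliability = 1688.61 / 1989.53 = 0.849.

0.849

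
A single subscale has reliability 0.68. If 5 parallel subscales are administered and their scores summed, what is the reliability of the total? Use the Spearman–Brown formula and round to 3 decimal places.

0.914

ρ_k = kρ / (1 + (k−1)ρ) = 5·0.68 / (1 + 4·0.68) = 3.400 / 3.720 = 0.914.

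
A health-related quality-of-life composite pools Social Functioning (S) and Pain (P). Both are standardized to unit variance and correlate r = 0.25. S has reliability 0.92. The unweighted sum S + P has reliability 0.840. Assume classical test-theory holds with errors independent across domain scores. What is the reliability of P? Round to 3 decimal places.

0.680

Var(S+P) = 2 + 2·0.25 = 2.500.
True-score variance = ρ_S + ρ_P + 2·0.25, so 0.840 = (0.92 + ρ_P + 0.50) / 2.500.
ρ_P = 0.840·2.500 − 0.92 − 0.50 = 0.680.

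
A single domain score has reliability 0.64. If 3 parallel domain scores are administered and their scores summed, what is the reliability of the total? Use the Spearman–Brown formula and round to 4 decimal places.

0.8421

ρ_k = kρ / (1 + (k−1)ρ) = 3·0.64 / (1 + 2·0.64) = 1.920 / 2.280 = 0.8421.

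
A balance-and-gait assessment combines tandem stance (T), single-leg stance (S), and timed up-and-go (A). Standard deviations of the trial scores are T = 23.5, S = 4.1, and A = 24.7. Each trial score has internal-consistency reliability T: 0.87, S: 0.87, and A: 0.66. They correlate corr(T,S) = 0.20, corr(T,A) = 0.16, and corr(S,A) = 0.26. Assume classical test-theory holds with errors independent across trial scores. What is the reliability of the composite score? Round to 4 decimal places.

0.8067

Var(T+S+A) = 23.5² + 4.1² + 24.7² + 2·[23.5·4.1·0.20 + 23.5·24.7·0.16 + 4.1·24.7·0.26] = 1179.15 + 276.944 = 1456.09.
With uncorrelated errors the cross-covariances are all true-score covariance, so they carry over unchanged; only the diagonal terms shrink to ρᵢσᵢ².
True-score variance = [23.5²·0.87 + 4.1²·0.87 + 24.7²·0.66] + 276.944 = 897.742 + 276.944 = 1174.69.
Reliability = 1174.69 / 1456.09 = 0.8067.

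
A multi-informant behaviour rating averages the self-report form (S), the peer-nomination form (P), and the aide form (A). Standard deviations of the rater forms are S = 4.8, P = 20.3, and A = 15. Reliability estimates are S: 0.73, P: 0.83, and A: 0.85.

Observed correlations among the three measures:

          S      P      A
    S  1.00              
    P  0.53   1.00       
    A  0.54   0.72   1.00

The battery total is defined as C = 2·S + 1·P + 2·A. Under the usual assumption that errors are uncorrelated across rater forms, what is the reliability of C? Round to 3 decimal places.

Var(C) = 2²·4.8² + 20.3² + 2²·15² + 2·[2·4.8·20.3·0.53 + 4·4.8·15·0.54 + 2·20.3·15·0.72] = 1404.25 + 1394.57 = 2798.82.
With uncorrelated errors the cross-covariances are all true-score covariance, so they carry over unchanged; only the diagonal terms shrink to ρᵢσᵢ².
True-score variance = [2²·4.8²·0.73 + 20.3²·0.83 + 2²·15²·0.85] + 1394.57 = 1174.31 + 1394.57 = 2568.88.
Reliability = 2568.88 / 2798.82 = 0.918.

0.918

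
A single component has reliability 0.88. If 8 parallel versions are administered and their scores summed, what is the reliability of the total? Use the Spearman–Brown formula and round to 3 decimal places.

0.983

ρ_k = kρ / (1 + (k−1)ρ) = 8·0.88 / (1 + 7·0.88) = 7.040 / 7.160 = 0.983.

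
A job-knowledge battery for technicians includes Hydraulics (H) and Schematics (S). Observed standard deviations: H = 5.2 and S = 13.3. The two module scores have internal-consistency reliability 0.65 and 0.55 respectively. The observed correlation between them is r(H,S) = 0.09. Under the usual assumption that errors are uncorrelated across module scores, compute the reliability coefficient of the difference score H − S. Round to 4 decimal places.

0.5349

Var(H−S) = 5.2² + 13.3² − 2·5.2·13.3·0.09 = 203.93 − 12.4488 = 191.481.
With uncorrelated errors the cross-covariances are all true-score covariance, so they carry over unchanged; only the diagonal terms shrink to ρᵢσᵢ².
True-score variance = [5.2²·0.65 + 13.3²·0.55] − 12.4488 = 114.866 − 12.4488 = 102.417.
Reliability = 102.417 / 191.481 = 0.5349.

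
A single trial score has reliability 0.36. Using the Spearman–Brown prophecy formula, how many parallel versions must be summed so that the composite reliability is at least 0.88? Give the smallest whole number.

14

k ≥ ρ*(1−ρ₁)/(ρ₁(1−ρ*)) = 0.88·0.64 / (0.36·0.12) = 13.037.
Smallest integer k = 14.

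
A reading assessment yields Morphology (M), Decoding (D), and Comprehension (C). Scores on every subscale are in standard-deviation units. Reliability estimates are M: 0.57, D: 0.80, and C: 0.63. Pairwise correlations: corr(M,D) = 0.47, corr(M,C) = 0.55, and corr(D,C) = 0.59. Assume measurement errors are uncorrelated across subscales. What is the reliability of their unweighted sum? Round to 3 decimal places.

0.839

Var(M+D+C) = 3 + 2·[0.47 + 0.55 + 0.59] = 3 + 3.22 = 6.22.
Because errors are independent across components, Cov(Tᵢ,Tⱼ) = Cov(Xᵢ,Xⱼ); the off-diagonal part of the true-score variance is the same as above.
True-score variance = [0.57 + 0.80 + 0.63] + 3.22 = 2 + 3.22 = 5.22.
Reliability = 5.22 / 6.22 = 0.839.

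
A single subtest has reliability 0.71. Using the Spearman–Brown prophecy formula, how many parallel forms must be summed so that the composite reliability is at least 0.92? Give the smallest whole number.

k ≥ ρ*(1−ρ₁)/(ρ₁(1−ρ*)) = 0.92·0.29 / (0.71·0.08) = 4.697.
Smallest integer k = 5.

5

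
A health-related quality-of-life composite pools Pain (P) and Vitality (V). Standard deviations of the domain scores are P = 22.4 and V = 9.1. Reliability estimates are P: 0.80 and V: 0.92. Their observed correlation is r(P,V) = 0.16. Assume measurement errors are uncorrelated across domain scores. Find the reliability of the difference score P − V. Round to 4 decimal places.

0.7940

Var(P−V) = 22.4² + 9.1² − 2·22.4·9.1·0.16 = 584.57 − 65.2288 = 519.341.
Under uncorrelated errors the observed covariances equal the true-score covariances, so only the own-variance terms attenuate.
True-score variance = [22.4²·0.80 + 9.1²·0.92] − 65.2288 = 477.593 − 65.2288 = 412.364.
Reliability = 412.364 / 519.341 = 0.7940.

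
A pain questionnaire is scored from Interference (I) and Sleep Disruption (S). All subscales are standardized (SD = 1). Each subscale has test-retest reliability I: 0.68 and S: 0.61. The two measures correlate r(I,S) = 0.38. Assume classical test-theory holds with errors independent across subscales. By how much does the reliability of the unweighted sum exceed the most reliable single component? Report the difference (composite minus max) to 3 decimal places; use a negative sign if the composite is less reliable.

0.063

Var(sum) = 2 + 0.76 = 2.76; true-score variance = 1.29 + 0.76 = 2.05; composite reliability = 0.7428.
Max component reliability = 0.6800.
Difference = 0.7428 − 0.6800 = 0.063.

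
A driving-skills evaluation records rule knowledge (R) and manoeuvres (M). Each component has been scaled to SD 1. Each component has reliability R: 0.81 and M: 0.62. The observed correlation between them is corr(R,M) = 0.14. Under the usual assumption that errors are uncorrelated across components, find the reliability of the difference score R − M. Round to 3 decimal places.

0.669

Var(R−M) = 1 + 1 − 2·0.14 = 2 − 0.28 = 1.72.
With uncorrelated errors the cross-covariances are all true-score covariance, so they carry over unchanged; only the diagonal terms shrink to ρᵢσᵢ².
True-score variance = [0.81 + 0.62] − 0.28 = 1.43 − 0.28 = 1.15.
Reliability = 1.15 / 1.72 = 0.669.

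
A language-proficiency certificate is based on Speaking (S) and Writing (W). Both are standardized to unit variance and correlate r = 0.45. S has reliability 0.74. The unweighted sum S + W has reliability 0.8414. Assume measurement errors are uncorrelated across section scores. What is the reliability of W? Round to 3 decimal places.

0.800

Var(S+W) = 2 + 2·0.45 = 2.900.
True-score variance = ρ_S + ρ_W + 2·0.45, so 0.8414 = (0.74 + ρ_W + 0.90) / 2.900.
ρ_W = 0.8414·2.900 − 0.74 − 0.90 = 0.800.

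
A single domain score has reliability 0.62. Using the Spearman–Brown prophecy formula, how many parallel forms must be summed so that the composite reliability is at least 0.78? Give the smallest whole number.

k ≥ ρ*(1−ρ₁)/(ρ₁(1−ρ*)) = 0.78·0.38 / (0.62·0.22) = 2.173.
Smallest integer k = 3.

3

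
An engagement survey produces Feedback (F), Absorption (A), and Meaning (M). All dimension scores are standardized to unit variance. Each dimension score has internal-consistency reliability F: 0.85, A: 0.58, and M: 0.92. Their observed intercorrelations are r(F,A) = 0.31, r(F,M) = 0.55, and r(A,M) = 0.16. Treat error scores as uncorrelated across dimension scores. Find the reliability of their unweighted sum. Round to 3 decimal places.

Var(F+A+M) = 3 + 2·[0.31 + 0.55 + 0.16] = 3 + 2.04 = 5.04.
Because errors are independent across components, Cov(Tᵢ,Tⱼ) = Cov(Xᵢ,Xⱼ); the off-diagonal part of the true-score variance is the same as above.
True-score variance = [0.85 + 0.58 + 0.92] + 2.04 = 2.35 + 2.04 = 4.39.
Reliability = 4.39 / 5.04 = 0.871.

0.871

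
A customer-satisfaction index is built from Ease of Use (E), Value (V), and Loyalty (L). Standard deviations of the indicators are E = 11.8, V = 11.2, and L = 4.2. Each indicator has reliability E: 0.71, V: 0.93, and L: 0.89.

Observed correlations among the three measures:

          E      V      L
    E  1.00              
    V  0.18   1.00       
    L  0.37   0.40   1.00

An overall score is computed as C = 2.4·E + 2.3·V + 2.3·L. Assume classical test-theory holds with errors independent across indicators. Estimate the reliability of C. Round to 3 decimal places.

Var(C) = 2.4²·11.8² + 2.3²·11.2² + 2.3²·4.2² + 2·[5.52·11.8·11.2·0.18 + 5.52·11.8·4.2·0.37 + 5.29·11.2·4.2·0.40] = 1558.92 + 664.144 = 2223.06.
Under uncorrelated errors the observed covariances equal the true-score covariances, so only the own-variance terms attenuate.
True-score variance = [2.4²·11.8²·0.71 + 2.3²·11.2²·0.93 + 2.3²·4.2²·0.89] + 664.144 = 1269.61 + 664.144 = 1933.76.
Reliability = 1933.76 / 2223.06 = 0.870.

0.870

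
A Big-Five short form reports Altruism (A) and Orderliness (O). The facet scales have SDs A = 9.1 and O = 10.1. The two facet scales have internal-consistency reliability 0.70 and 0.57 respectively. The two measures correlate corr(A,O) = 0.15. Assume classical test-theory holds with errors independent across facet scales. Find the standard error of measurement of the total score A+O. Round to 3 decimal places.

8.289

Var(total) = 184.82 + 27.573 = 212.393.
True-score variance = 116.113 + 27.573 = 143.686, so reliability = 0.6765.
Error variance = 212.393 − 143.686 = 68.7073; SEM = √68.7073 = 8.289.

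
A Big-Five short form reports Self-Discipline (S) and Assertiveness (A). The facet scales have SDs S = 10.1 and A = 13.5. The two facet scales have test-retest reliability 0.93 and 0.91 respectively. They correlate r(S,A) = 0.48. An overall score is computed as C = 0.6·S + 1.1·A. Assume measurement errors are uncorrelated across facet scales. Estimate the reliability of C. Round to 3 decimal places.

0.935

Var(C) = 0.6²·10.1² + 1.1²·13.5² + 2·[0.66·10.1·13.5·0.48] = 257.246 + 86.3914 = 343.637.
Because errors are independent across components, Cov(Tᵢ,Tⱼ) = Cov(Xᵢ,Xⱼ); the off-diagonal part of the true-score variance is the same as above.
True-score variance = [0.6²·10.1²·0.93 + 1.1²·13.5²·0.91] + 86.3914 = 234.828 + 86.3914 = 321.22.
Reliability = 321.22 / 343.637 = 0.935.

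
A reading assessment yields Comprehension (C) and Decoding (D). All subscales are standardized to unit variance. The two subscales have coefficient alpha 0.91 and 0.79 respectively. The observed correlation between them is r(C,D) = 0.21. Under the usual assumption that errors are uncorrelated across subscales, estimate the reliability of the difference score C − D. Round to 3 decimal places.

Var(C−D) = 1 + 1 − 2·0.21 = 2 − 0.42 = 1.58.
With uncorrelated errors the cross-covariances are all true-score covariance, so they carry over unchanged; only the diagonal terms shrink to ρᵢσᵢ².
True-score variance = [0.91 + 0.79] − 0.42 = 1.7 − 0.42 = 1.28.
Reliability = 1.28 / 1.58 = 0.810.

0.810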